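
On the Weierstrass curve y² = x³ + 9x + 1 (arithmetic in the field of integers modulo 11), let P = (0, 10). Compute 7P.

(0, 1)

Double-and-add on 7 = (111)₂. Start with P = (0, 10) for the leading 1-bit.
double: tangent at (0, 10): λ = (3·0² + 9)/(2·10) ≡ 9/9. 9⁻¹ ≡ 5 (mod 11) since 9·5 = 45 ≡ 1, so λ ≡ 9·5 ≡ 1.
  x = λ² - 0 - 0 = 1 - 0 ≡ 1; y = λ·(0 - 1) - 10 ≡ 0. → (1, 0)
add P: (1, 0) + (0, 10). λ = (10 - 0)/(0 - 1) ≡ 10/10 mod 11. 10⁻¹ ≡ 10 (mod 11), so λ ≡ 1.
  x = λ² - 1 - 0 = 1 - 1 ≡ 0; y = λ·(1 - 0) - 0 ≡ 1. → (0, 1)
double: tangent at (0, 1): λ = (3·0² + 9)/(2·1) ≡ 9/2. 2⁻¹ ≡ 6 (mod 11), so λ ≡ 9·6 ≡ 10.
  x = λ² - 0 - 0 = 100 - 0 ≡ 1; y = λ·(0 - 1) - 1 ≡ 0. → (1, 0)
add P: (1, 0) + (0, 10). λ = (10 - 0)/(0 - 1) ≡ 10/10 mod 11. 10⁻¹ ≡ 10 (mod 11) since 10·10 = 100 ≡ 1, so λ ≡ 1.
  x = λ² - 1 - 0 = 1 - 1 ≡ 0; y = λ·(1 - 0) - 0 ≡ 1. → (0, 1)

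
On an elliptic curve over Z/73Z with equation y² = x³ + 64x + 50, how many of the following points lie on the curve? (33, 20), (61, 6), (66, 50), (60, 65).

1

(33, 20): 20² ≡ 35, rhs ≡ 66 → off.
(61, 6): 6² ≡ 36, rhs ≡ 36 → on.
(66, 50): 50² ≡ 18, rhs ≡ 62 → off.
(60, 65): 65² ≡ 64, rhs ≡ 14 → off.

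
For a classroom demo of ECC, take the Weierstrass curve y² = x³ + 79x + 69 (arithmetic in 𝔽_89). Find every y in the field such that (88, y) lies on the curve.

16, 73

x³ + 79x + 69 = 688493 ≡ 78 (mod 89).
Square roots of 78 mod 89: 16 and 73 (since 16² = 256 ≡ 78).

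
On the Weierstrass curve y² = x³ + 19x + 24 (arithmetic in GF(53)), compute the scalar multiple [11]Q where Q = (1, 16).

Double-and-add on 11 = (1011)₂. Start with Q = (1, 16) for the leading 1-bit.
double: tangent at (1, 16): λ = (3·1² + 19)/(2·16) ≡ 22/32. 32⁻¹ ≡ 5 (mod 53), so λ ≡ 22·5 ≡ 4.
  x = λ² - 1 - 1 = 16 - 2 ≡ 14; y = λ·(1 - 14) - 16 ≡ 38. → (14, 38)
double: tangent at (14, 38): λ = (3·14² + 19)/(2·38) ≡ 24/23. 23⁻¹ ≡ 30 (mod 53) since 23·30 = 690 ≡ 1, so λ ≡ 24·30 ≡ 31.
  x = λ² - 14 - 14 = 961 - 28 ≡ 32; y = λ·(14 - 32) - 38 ≡ 40. → (32, 40)
add Q: (32, 40) + (1, 16). λ = (16 - 40)/(1 - 32) ≡ 29/22 mod 53. 22⁻¹ ≡ 41 (mod 53), so λ ≡ 23.
  x = λ² - 32 - 1 = 529 - 33 ≡ 19; y = λ·(32 - 19) - 40 ≡ 47. → (19, 47)
double: tangent at (19, 47): λ = (3·19² + 19)/(2·47) ≡ 42/41. 41⁻¹ ≡ 22 (mod 53) since 41·22 = 902 ≡ 1, so λ ≡ 42·22 ≡ 23.
  x = λ² - 19 - 19 = 529 - 38 ≡ 14; y = λ·(19 - 14) - 47 ≡ 15. → (14, 15)
add Q: (14, 15) + (1, 16). λ = (16 - 15)/(1 - 14) ≡ 1/40 mod 53. 40⁻¹ ≡ 4 (mod 53) since 40·4 = 160 ≡ 1, so λ ≡ 4.
  x = λ² - 14 - 1 = 16 - 15 ≡ 1; y = λ·(14 - 1) - 15 ≡ 37. → (1, 37)

(1, 37)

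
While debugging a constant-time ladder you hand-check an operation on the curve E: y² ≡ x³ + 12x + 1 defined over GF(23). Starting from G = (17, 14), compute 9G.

Double-and-add on 9 = (1001)₂. Start with G = (17, 14) for the leading 1-bit.
double: tangent at (17, 14): λ = (3·17² + 12)/(2·14) ≡ 5/5. 5⁻¹ ≡ 14 (mod 23) since 5·14 = 70 ≡ 1, so λ ≡ 5·14 ≡ 1.
  x = λ² - 17 - 17 = 1 - 34 ≡ 13; y = λ·(17 - 13) - 14 ≡ 13. → (13, 13)
double: tangent at (13, 13): λ = (3·13² + 12)/(2·13) ≡ 13/3. 3⁻¹ ≡ 8 (mod 23), so λ ≡ 13·8 ≡ 12.
  x = λ² - 13 - 13 = 144 - 26 ≡ 3; y = λ·(13 - 3) - 13 ≡ 15. → (3, 15)
double: tangent at (3, 15): λ = (3·3² + 12)/(2·15) ≡ 16/7. 7⁻¹ ≡ 10 (mod 23) since 7·10 = 70 ≡ 1, so λ ≡ 16·10 ≡ 22.
  x = λ² - 3 - 3 = 484 - 6 ≡ 18; y = λ·(3 - 18) - 15 ≡ 0. → (18, 0)
add G: (18, 0) + (17, 14). λ = (14 - 0)/(17 - 18) ≡ 14/22 mod 23. 22⁻¹ ≡ 22 (mod 23), so λ ≡ 9.
  x = λ² - 18 - 17 = 81 - 35 ≡ 0; y = λ·(18 - 0) - 0 ≡ 1. → (0, 1)

(0, 1)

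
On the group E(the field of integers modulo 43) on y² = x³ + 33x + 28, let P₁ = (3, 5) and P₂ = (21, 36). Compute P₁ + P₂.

(3, 5) + (21, 36). λ = (36 - 5)/(21 - 3) ≡ 31/18 mod 43. 18⁻¹ ≡ 12 (mod 43) since 18·12 = 216 ≡ 1, so λ ≡ 28.
  x = λ² - 3 - 21 = 784 - 24 ≡ 29; y = λ·(3 - 29) - 5 ≡ 41. → (29, 41)

(29, 41)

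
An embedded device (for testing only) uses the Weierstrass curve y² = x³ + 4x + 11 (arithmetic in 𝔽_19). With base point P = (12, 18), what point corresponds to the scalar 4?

Repeated addition: build up to 4P.
2P: tangent at (12, 18): λ = (3·12² + 4)/(2·18) ≡ 18/17. 17⁻¹ ≡ 9 (mod 19), so λ ≡ 18·9 ≡ 10.
  x = λ² - 12 - 12 = 100 - 24 ≡ 0; y = λ·(12 - 0) - 18 ≡ 7. → (0, 7)
3P: (0, 7) + (12, 18). λ = (18 - 7)/(12 - 0) ≡ 11/12 mod 19. 12⁻¹ ≡ 8 (mod 19), so λ ≡ 12.
  x = λ² - 0 - 12 = 144 - 12 ≡ 18; y = λ·(0 - 18) - 7 ≡ 5. → (18, 5)
4P: (18, 5) + (12, 18). λ = (18 - 5)/(12 - 18) ≡ 13/13 mod 19. 13⁻¹ ≡ 3 (mod 19) since 13·3 = 39 ≡ 1, so λ ≡ 1.
  x = λ² - 18 - 12 = 1 - 30 ≡ 9; y = λ·(18 - 9) - 5 ≡ 4. → (9, 4)

(9, 4)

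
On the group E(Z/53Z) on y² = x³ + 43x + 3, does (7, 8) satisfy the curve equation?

y² = 8² ≡ 11; x³ + 43x + 3 = 647 ≡ 11 (mod 53). 11 = 11.

yes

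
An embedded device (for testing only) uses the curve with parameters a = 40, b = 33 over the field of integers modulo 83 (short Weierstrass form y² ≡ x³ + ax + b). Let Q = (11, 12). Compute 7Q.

Repeated addition: build up to 7Q.
2Q: tangent at (11, 12): λ = (3·11² + 40)/(2·12) ≡ 71/24. 24⁻¹ ≡ 45 (mod 83), so λ ≡ 71·45 ≡ 41.
  x = λ² - 11 - 11 = 1681 - 22 ≡ 82; y = λ·(11 - 82) - 12 ≡ 65. → (82, 65)
3Q: (82, 65) + (11, 12). λ = (12 - 65)/(11 - 82) ≡ 30/12 mod 83. 12⁻¹ ≡ 7 (mod 83), so λ ≡ 44.
  x = λ² - 82 - 11 = 1936 - 93 ≡ 17; y = λ·(82 - 17) - 65 ≡ 56. → (17, 56)
4Q: (17, 56) + (11, 12). λ = (12 - 56)/(11 - 17) ≡ 39/77 mod 83. 77⁻¹ ≡ 69 (mod 83) since 77·69 = 5313 ≡ 1, so λ ≡ 35.
  x = λ² - 17 - 11 = 1225 - 28 ≡ 35; y = λ·(17 - 35) - 56 ≡ 61. → (35, 61)
5Q: (35, 61) + (11, 12). λ = (12 - 61)/(11 - 35) ≡ 34/59 mod 83. 59⁻¹ ≡ 38 (mod 83), so λ ≡ 47.
  x = λ² - 35 - 11 = 2209 - 46 ≡ 5; y = λ·(35 - 5) - 61 ≡ 21. → (5, 21)
6Q: (5, 21) + (11, 12). λ = (12 - 21)/(11 - 5) ≡ 74/6 mod 83. 6⁻¹ ≡ 14 (mod 83), so λ ≡ 40.
  x = λ² - 5 - 11 = 1600 - 16 ≡ 7; y = λ·(5 - 7) - 21 ≡ 65. → (7, 65)
7Q: (7, 65) + (11, 12). λ = (12 - 65)/(11 - 7) ≡ 30/4 mod 83. 4⁻¹ ≡ 21 (mod 83), so λ ≡ 49.
  x = λ² - 7 - 11 = 2401 - 18 ≡ 59; y = λ·(7 - 59) - 65 ≡ 43. → (59, 43)

(59, 43)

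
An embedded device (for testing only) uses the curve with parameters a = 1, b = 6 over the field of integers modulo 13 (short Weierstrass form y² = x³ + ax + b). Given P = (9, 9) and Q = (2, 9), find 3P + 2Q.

(12, 11)

First 3P:
Repeated addition: build up to 3P.
2P: tangent at (9, 9): λ = (3·9² + 1)/(2·9) ≡ 10/5. 5⁻¹ ≡ 8 (mod 13), so λ ≡ 10·8 ≡ 2.
  x = λ² - 9 - 9 = 4 - 18 ≡ 12; y = λ·(9 - 12) - 9 ≡ 11. → (12, 11)
3P: (12, 11) + (9, 9). λ = (9 - 11)/(9 - 12) ≡ 11/10 mod 13. 10⁻¹ ≡ 4 (mod 13), so λ ≡ 5.
  x = λ² - 12 - 9 = 25 - 21 ≡ 4; y = λ·(12 - 4) - 11 ≡ 3. → (4, 3)
3P = (4, 3).
Next 2Q:
Repeated addition: build up to 2Q.
2Q: tangent at (2, 9): λ = (3·2² + 1)/(2·9) ≡ 0/5. 5⁻¹ ≡ 8 (mod 13), so λ ≡ 0·8 ≡ 0.
  x = λ² - 2 - 2 = 0 - 4 ≡ 9; y = λ·(2 - 9) - 9 ≡ 4. → (9, 4)
2Q = (9, 4).
Finally 3P + 2Q:
(4, 3) + (9, 4). λ = (4 - 3)/(9 - 4) ≡ 1/5 mod 13. 5⁻¹ ≡ 8 (mod 13) since 5·8 = 40 ≡ 1, so λ ≡ 8.
  x = λ² - 4 - 9 = 64 - 13 ≡ 12; y = λ·(4 - 12) - 3 ≡ 11. → (12, 11)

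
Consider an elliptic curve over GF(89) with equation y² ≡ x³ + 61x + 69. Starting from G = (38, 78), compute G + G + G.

Repeated addition: build up to 3G.
2G: tangent at (38, 78): λ = (3·38² + 61)/(2·78) ≡ 32/67. 67⁻¹ ≡ 4 (mod 89), so λ ≡ 32·4 ≡ 39.
  x = λ² - 38 - 38 = 1521 - 76 ≡ 21; y = λ·(38 - 21) - 78 ≡ 51. → (21, 51)
3G: (21, 51) + (38, 78). λ = (78 - 51)/(38 - 21) ≡ 27/17 mod 89. 17⁻¹ ≡ 21 (mod 89), so λ ≡ 33.
  x = λ² - 21 - 38 = 1089 - 59 ≡ 51; y = λ·(21 - 51) - 51 ≡ 27. → (51, 27)

(51, 27)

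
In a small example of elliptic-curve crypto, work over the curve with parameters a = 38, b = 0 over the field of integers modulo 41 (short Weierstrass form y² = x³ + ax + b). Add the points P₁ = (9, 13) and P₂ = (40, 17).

(2, 17)

(9, 13) + (40, 17). λ = (17 - 13)/(40 - 9) ≡ 4/31 mod 41. 31⁻¹ ≡ 4 (mod 41), so λ ≡ 16.
  x = λ² - 9 - 40 = 256 - 49 ≡ 2; y = λ·(9 - 2) - 13 ≡ 17. → (2, 17)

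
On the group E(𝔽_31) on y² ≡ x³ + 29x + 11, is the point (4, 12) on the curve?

y² = 12² ≡ 20; x³ + 29x + 11 = 191 ≡ 5 (mod 31). 20 ≠ 5.

no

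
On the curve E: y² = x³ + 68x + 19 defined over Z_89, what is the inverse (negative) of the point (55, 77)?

-(55, 77) = (55, -77 mod 89) = (55, 12).

(55, 12)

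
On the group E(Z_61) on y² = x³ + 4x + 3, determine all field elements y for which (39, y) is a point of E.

x³ + 4x + 3 = 59478 ≡ 3 (mod 61).
Square roots of 3 mod 61: 8 and 53 (since 8² = 64 ≡ 3).

8, 53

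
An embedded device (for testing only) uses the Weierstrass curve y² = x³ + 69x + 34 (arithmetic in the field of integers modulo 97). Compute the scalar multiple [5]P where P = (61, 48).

Double-and-add on 5 = (101)₂. Start with P = (61, 48) for the leading 1-bit.
double: tangent at (61, 48): λ = (3·61² + 69)/(2·48) ≡ 77/96. 96⁻¹ ≡ 96 (mod 97), so λ ≡ 77·96 ≡ 20.
  x = λ² - 61 - 61 = 400 - 122 ≡ 84; y = λ·(61 - 84) - 48 ≡ 74. → (84, 74)
double: tangent at (84, 74): λ = (3·84² + 69)/(2·74) ≡ 91/51. 51⁻¹ ≡ 78 (mod 97) since 51·78 = 3978 ≡ 1, so λ ≡ 91·78 ≡ 17.
  x = λ² - 84 - 84 = 289 - 168 ≡ 24; y = λ·(84 - 24) - 74 ≡ 73. → (24, 73)
add P: (24, 73) + (61, 48). λ = (48 - 73)/(61 - 24) ≡ 72/37 mod 97. 37⁻¹ ≡ 21 (mod 97) since 37·21 = 777 ≡ 1, so λ ≡ 57.
  x = λ² - 24 - 61 = 3249 - 85 ≡ 60; y = λ·(24 - 60) - 73 ≡ 9. → (60, 9)

(60, 9)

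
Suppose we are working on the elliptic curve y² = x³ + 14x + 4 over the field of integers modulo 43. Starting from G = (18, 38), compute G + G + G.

(38, 14)

Repeated addition: build up to 3G.
2G: tangent at (18, 38): λ = (3·18² + 14)/(2·38) ≡ 40/33. 33⁻¹ ≡ 30 (mod 43) since 33·30 = 990 ≡ 1, so λ ≡ 40·30 ≡ 39.
  x = λ² - 18 - 18 = 1521 - 36 ≡ 23; y = λ·(18 - 23) - 38 ≡ 25. → (23, 25)
3G: (23, 25) + (18, 38). λ = (38 - 25)/(18 - 23) ≡ 13/38 mod 43. 38⁻¹ ≡ 17 (mod 43) since 38·17 = 646 ≡ 1, so λ ≡ 6.
  x = λ² - 23 - 18 = 36 - 41 ≡ 38; y = λ·(23 - 38) - 25 ≡ 14. → (38, 14)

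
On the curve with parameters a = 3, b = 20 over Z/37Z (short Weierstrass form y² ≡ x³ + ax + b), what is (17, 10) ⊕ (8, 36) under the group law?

(17, 10) + (8, 36). λ = (36 - 10)/(8 - 17) ≡ 26/28 mod 37. 28⁻¹ ≡ 4 (mod 37), so λ ≡ 30.
  x = λ² - 17 - 8 = 900 - 25 ≡ 24; y = λ·(17 - 24) - 10 ≡ 2. → (24, 2)

(24, 2)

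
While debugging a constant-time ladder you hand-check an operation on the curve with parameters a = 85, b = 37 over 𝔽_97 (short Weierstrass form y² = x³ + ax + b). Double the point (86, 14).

(84, 18)

tangent at (86, 14): λ = (3·86² + 85)/(2·14) ≡ 60/28. 28⁻¹ ≡ 52 (mod 97) since 28·52 = 1456 ≡ 1, so λ ≡ 60·52 ≡ 16.
  x = λ² - 86 - 86 = 256 - 172 ≡ 84; y = λ·(86 - 84) - 14 ≡ 18. → (84, 18)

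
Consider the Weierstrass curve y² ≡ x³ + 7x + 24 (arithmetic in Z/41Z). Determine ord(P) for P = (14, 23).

2P: tangent at (14, 23): λ = (3·14² + 7)/(2·23) ≡ 21/5. 5⁻¹ ≡ 33 (mod 41) since 5·33 = 165 ≡ 1, so λ ≡ 21·33 ≡ 37.
  x = λ² - 14 - 14 = 1369 - 28 ≡ 29; y = λ·(14 - 29) - 23 ≡ 37. → (29, 37)
3P: (29, 37) + (14, 23). λ = (23 - 37)/(14 - 29) ≡ 27/26 mod 41. 26⁻¹ ≡ 30 (mod 41), so λ ≡ 31.
  x = λ² - 29 - 14 = 961 - 43 ≡ 16; y = λ·(29 - 16) - 37 ≡ 38. → (16, 38)
4P: (16, 38) + (14, 23). λ = (23 - 38)/(14 - 16) ≡ 26/39 mod 41. 39⁻¹ ≡ 20 (mod 41) since 39·20 = 780 ≡ 1, so λ ≡ 28.
  x = λ² - 16 - 14 = 784 - 30 ≡ 16; y = λ·(16 - 16) - 38 ≡ 3. → (16, 3)
5P: (16, 3) + (14, 23). λ = (23 - 3)/(14 - 16) ≡ 20/39 mod 41. 39⁻¹ ≡ 20 (mod 41) since 39·20 = 780 ≡ 1, so λ ≡ 31.
  x = λ² - 16 - 14 = 961 - 30 ≡ 29; y = λ·(16 - 29) - 3 ≡ 4. → (29, 4)
6P: (29, 4) + (14, 23). λ = (23 - 4)/(14 - 29) ≡ 19/26 mod 41. 26⁻¹ ≡ 30 (mod 41), so λ ≡ 37.
  x = λ² - 29 - 14 = 1369 - 43 ≡ 14; y = λ·(29 - 14) - 4 ≡ 18. → (14, 18)
7P: (14, 18) + (14, 23): same x and y₁ ≡ -y₂, so the sum is ∞.
7P = ∞, so the order is 7.

7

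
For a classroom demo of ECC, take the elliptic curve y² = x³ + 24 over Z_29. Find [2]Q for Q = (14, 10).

tangent at (14, 10): λ = (3·14² + 0)/(2·10) ≡ 8/20. 20⁻¹ ≡ 16 (mod 29) since 20·16 = 320 ≡ 1, so λ ≡ 8·16 ≡ 12.
  x = λ² - 14 - 14 = 144 - 28 ≡ 0; y = λ·(14 - 0) - 10 ≡ 13. → (0, 13)

(0, 13)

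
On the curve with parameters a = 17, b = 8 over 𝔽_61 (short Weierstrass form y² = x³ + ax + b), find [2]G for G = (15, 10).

(35, 30)

tangent at (15, 10): λ = (3·15² + 17)/(2·10) ≡ 21/20. 20⁻¹ ≡ 58 (mod 61) since 20·58 = 1160 ≡ 1, so λ ≡ 21·58 ≡ 59.
  x = λ² - 15 - 15 = 3481 - 30 ≡ 35; y = λ·(15 - 35) - 10 ≡ 30. → (35, 30)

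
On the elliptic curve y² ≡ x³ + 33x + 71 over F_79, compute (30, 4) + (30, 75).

O

The two points share x = 30 and their y-coordinates satisfy 4 + 75 ≡ 0 (mod 79), so they are inverses. Their sum is O.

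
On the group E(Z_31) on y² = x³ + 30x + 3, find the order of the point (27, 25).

2P: tangent at (27, 25): λ = (3·27² + 30)/(2·25) ≡ 16/19. 19⁻¹ ≡ 18 (mod 31), so λ ≡ 16·18 ≡ 9.
  x = λ² - 27 - 27 = 81 - 54 ≡ 27; y = λ·(27 - 27) - 25 ≡ 6. → (27, 6)
3P: (27, 6) + (27, 25): same x and y₁ ≡ -y₂, so the sum is O.
3P = O, so the order is 3.

3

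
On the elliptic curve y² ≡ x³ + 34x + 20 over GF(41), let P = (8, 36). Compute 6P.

Double-and-add on 6 = (110)₂. Start with P = (8, 36) for the leading 1-bit.
double: tangent at (8, 36): λ = (3·8² + 34)/(2·36) ≡ 21/31. 31⁻¹ ≡ 4 (mod 41) since 31·4 = 124 ≡ 1, so λ ≡ 21·4 ≡ 2.
  x = λ² - 8 - 8 = 4 - 16 ≡ 29; y = λ·(8 - 29) - 36 ≡ 4. → (29, 4)
add P: (29, 4) + (8, 36). λ = (36 - 4)/(8 - 29) ≡ 32/20 mod 41. 20⁻¹ ≡ 39 (mod 41), so λ ≡ 18.
  x = λ² - 29 - 8 = 324 - 37 ≡ 0; y = λ·(29 - 0) - 4 ≡ 26. → (0, 26)
double: tangent at (0, 26): λ = (3·0² + 34)/(2·26) ≡ 34/11. 11⁻¹ ≡ 15 (mod 41), so λ ≡ 34·15 ≡ 18.
  x = λ² - 0 - 0 = 324 - 0 ≡ 37; y = λ·(0 - 37) - 26 ≡ 5. → (37, 5)

(37, 5)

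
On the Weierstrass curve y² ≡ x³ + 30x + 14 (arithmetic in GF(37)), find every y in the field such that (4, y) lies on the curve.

none

x³ + 30x + 14 = 198 ≡ 13 (mod 37).
13 is a non-residue mod 37; no y exists.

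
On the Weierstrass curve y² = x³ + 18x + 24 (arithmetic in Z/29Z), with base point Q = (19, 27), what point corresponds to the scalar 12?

Double-and-add on 12 = (1100)₂. Start with Q = (19, 27) for the leading 1-bit.
double: tangent at (19, 27): λ = (3·19² + 18)/(2·27) ≡ 28/25. 25⁻¹ ≡ 7 (mod 29) since 25·7 = 175 ≡ 1, so λ ≡ 28·7 ≡ 22.
  x = λ² - 19 - 19 = 484 - 38 ≡ 11; y = λ·(19 - 11) - 27 ≡ 4. → (11, 4)
add Q: (11, 4) + (19, 27). λ = (27 - 4)/(19 - 11) ≡ 23/8 mod 29. 8⁻¹ ≡ 11 (mod 29), so λ ≡ 21.
  x = λ² - 11 - 19 = 441 - 30 ≡ 5; y = λ·(11 - 5) - 4 ≡ 6. → (5, 6)
double: tangent at (5, 6): λ = (3·5² + 18)/(2·6) ≡ 6/12. 12⁻¹ ≡ 17 (mod 29), so λ ≡ 6·17 ≡ 15.
  x = λ² - 5 - 5 = 225 - 10 ≡ 12; y = λ·(5 - 12) - 6 ≡ 5. → (12, 5)
double: tangent at (12, 5): λ = (3·12² + 18)/(2·5) ≡ 15/10. 10⁻¹ ≡ 3 (mod 29), so λ ≡ 15·3 ≡ 16.
  x = λ² - 12 - 12 = 256 - 24 ≡ 0; y = λ·(12 - 0) - 5 ≡ 13. → (0, 13)

(0, 13)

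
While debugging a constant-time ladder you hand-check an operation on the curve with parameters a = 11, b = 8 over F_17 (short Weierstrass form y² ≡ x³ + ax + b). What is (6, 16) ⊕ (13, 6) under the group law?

(16, 8)

(6, 16) + (13, 6). λ = (6 - 16)/(13 - 6) ≡ 7/7 mod 17. 7⁻¹ ≡ 5 (mod 17) since 7·5 = 35 ≡ 1, so λ ≡ 1.
  x = λ² - 6 - 13 = 1 - 19 ≡ 16; y = λ·(6 - 16) - 16 ≡ 8. → (16, 8)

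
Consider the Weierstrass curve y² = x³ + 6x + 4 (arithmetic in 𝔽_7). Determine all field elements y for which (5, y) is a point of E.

none

x³ + 6x + 4 = 159 ≡ 5 (mod 7).
5 is a non-residue mod 7; no y exists.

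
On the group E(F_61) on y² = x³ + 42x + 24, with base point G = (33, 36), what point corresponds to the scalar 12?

(30, 38)

Double-and-add on 12 = (1100)₂. Start with G = (33, 36) for the leading 1-bit.
double: tangent at (33, 36): λ = (3·33² + 42)/(2·36) ≡ 15/11. 11⁻¹ ≡ 50 (mod 61) since 11·50 = 550 ≡ 1, so λ ≡ 15·50 ≡ 18.
  x = λ² - 33 - 33 = 324 - 66 ≡ 14; y = λ·(33 - 14) - 36 ≡ 1. → (14, 1)
add G: (14, 1) + (33, 36). λ = (36 - 1)/(33 - 14) ≡ 35/19 mod 61. 19⁻¹ ≡ 45 (mod 61) since 19·45 = 855 ≡ 1, so λ ≡ 50.
  x = λ² - 14 - 33 = 2500 - 47 ≡ 13; y = λ·(14 - 13) - 1 ≡ 49. → (13, 49)
double: tangent at (13, 49): λ = (3·13² + 42)/(2·49) ≡ 0/37. 37⁻¹ ≡ 33 (mod 61) since 37·33 = 1221 ≡ 1, so λ ≡ 0·33 ≡ 0.
  x = λ² - 13 - 13 = 0 - 26 ≡ 35; y = λ·(13 - 35) - 49 ≡ 12. → (35, 12)
double: tangent at (35, 12): λ = (3·35² + 42)/(2·12) ≡ 57/24. 24⁻¹ ≡ 28 (mod 61), so λ ≡ 57·28 ≡ 10.
  x = λ² - 35 - 35 = 100 - 70 ≡ 30; y = λ·(35 - 30) - 12 ≡ 38. → (30, 38)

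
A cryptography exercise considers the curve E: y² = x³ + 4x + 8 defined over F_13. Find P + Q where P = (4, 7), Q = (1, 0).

(4, 7) + (1, 0). λ = (0 - 7)/(1 - 4) ≡ 6/10 mod 13. 10⁻¹ ≡ 4 (mod 13), so λ ≡ 11.
  x = λ² - 4 - 1 = 121 - 5 ≡ 12; y = λ·(4 - 12) - 7 ≡ 9. → (12, 9)

(12, 9)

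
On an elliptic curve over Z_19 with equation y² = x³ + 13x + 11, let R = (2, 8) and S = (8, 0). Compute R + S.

(2, 8) + (8, 0). λ = (0 - 8)/(8 - 2) ≡ 11/6 mod 19. 6⁻¹ ≡ 16 (mod 19), so λ ≡ 5.
  x = λ² - 2 - 8 = 25 - 10 ≡ 15; y = λ·(2 - 15) - 8 ≡ 3. → (15, 3)

(15, 3)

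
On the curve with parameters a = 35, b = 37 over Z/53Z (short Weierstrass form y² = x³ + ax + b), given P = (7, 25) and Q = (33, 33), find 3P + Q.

(16, 20)

First 3P:
Repeated addition: build up to 3P.
2P: tangent at (7, 25): λ = (3·7² + 35)/(2·25) ≡ 23/50. 50⁻¹ ≡ 35 (mod 53), so λ ≡ 23·35 ≡ 10.
  x = λ² - 7 - 7 = 100 - 14 ≡ 33; y = λ·(7 - 33) - 25 ≡ 33. → (33, 33)
3P: (33, 33) + (7, 25). λ = (25 - 33)/(7 - 33) ≡ 45/27 mod 53. 27⁻¹ ≡ 2 (mod 53), so λ ≡ 37.
  x = λ² - 33 - 7 = 1369 - 40 ≡ 4; y = λ·(33 - 4) - 33 ≡ 33. → (4, 33)
3P = (4, 33).
Finally 3P + Q:
(4, 33) + (33, 33). λ = (33 - 33)/(33 - 4) ≡ 0/29 mod 53. 29⁻¹ ≡ 11 (mod 53), so λ ≡ 0.
  x = λ² - 4 - 33 = 0 - 37 ≡ 16; y = λ·(4 - 16) - 33 ≡ 20. → (16, 20)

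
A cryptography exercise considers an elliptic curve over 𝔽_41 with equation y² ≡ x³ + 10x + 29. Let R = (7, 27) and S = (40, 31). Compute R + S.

(25, 23)

(7, 27) + (40, 31). λ = (31 - 27)/(40 - 7) ≡ 4/33 mod 41. 33⁻¹ ≡ 5 (mod 41) since 33·5 = 165 ≡ 1, so λ ≡ 20.
  x = λ² - 7 - 40 = 400 - 47 ≡ 25; y = λ·(7 - 25) - 27 ≡ 23. → (25, 23)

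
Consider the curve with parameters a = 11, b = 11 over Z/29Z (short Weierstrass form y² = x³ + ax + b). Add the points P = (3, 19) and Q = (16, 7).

(16, 22)

(3, 19) + (16, 7). λ = (7 - 19)/(16 - 3) ≡ 17/13 mod 29. 13⁻¹ ≡ 9 (mod 29), so λ ≡ 8.
  x = λ² - 3 - 16 = 64 - 19 ≡ 16; y = λ·(3 - 16) - 19 ≡ 22. → (16, 22)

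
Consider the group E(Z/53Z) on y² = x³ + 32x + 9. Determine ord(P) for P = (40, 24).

7

2P: tangent at (40, 24): λ = (3·40² + 32)/(2·24) ≡ 9/48. 48⁻¹ ≡ 21 (mod 53) since 48·21 = 1008 ≡ 1, so λ ≡ 9·21 ≡ 30.
  x = λ² - 40 - 40 = 900 - 80 ≡ 25; y = λ·(40 - 25) - 24 ≡ 2. → (25, 2)
3P: (25, 2) + (40, 24). λ = (24 - 2)/(40 - 25) ≡ 22/15 mod 53. 15⁻¹ ≡ 46 (mod 53), so λ ≡ 5.
  x = λ² - 25 - 40 = 25 - 65 ≡ 13; y = λ·(25 - 13) - 2 ≡ 5. → (13, 5)
4P: (13, 5) + (40, 24). λ = (24 - 5)/(40 - 13) ≡ 19/27 mod 53. 27⁻¹ ≡ 2 (mod 53), so λ ≡ 38.
  x = λ² - 13 - 40 = 1444 - 53 ≡ 13; y = λ·(13 - 13) - 5 ≡ 48. → (13, 48)
5P: (13, 48) + (40, 24). λ = (24 - 48)/(40 - 13) ≡ 29/27 mod 53. 27⁻¹ ≡ 2 (mod 53) since 27·2 = 54 ≡ 1, so λ ≡ 5.
  x = λ² - 13 - 40 = 25 - 53 ≡ 25; y = λ·(13 - 25) - 48 ≡ 51. → (25, 51)
6P: (25, 51) + (40, 24). λ = (24 - 51)/(40 - 25) ≡ 26/15 mod 53. 15⁻¹ ≡ 46 (mod 53), so λ ≡ 30.
  x = λ² - 25 - 40 = 900 - 65 ≡ 40; y = λ·(25 - 40) - 51 ≡ 29. → (40, 29)
7P: (40, 29) + (40, 24): same x and y₁ ≡ -y₂, so the sum is 𝒪.
7P = 𝒪, so the order is 7.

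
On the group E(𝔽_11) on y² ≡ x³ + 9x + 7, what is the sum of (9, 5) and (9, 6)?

O

The two points share x = 9 and their y-coordinates satisfy 5 + 6 ≡ 0 (mod 11), so they are inverses. Their sum is ∞.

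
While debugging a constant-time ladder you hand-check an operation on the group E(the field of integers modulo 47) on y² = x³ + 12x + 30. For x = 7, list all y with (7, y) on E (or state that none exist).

x³ + 12x + 30 = 457 ≡ 34 (mod 47).
Square roots of 34 mod 47: 9 and 38 (since 9² = 81 ≡ 34).

9, 38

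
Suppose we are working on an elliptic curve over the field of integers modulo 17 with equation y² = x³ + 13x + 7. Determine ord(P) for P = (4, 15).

2P: tangent at (4, 15): λ = (3·4² + 13)/(2·15) ≡ 10/13. 13⁻¹ ≡ 4 (mod 17) since 13·4 = 52 ≡ 1, so λ ≡ 10·4 ≡ 6.
  x = λ² - 4 - 4 = 36 - 8 ≡ 11; y = λ·(4 - 11) - 15 ≡ 11. → (11, 11)
3P: (11, 11) + (4, 15). λ = (15 - 11)/(4 - 11) ≡ 4/10 mod 17. 10⁻¹ ≡ 12 (mod 17), so λ ≡ 14.
  x = λ² - 11 - 4 = 196 - 15 ≡ 11; y = λ·(11 - 11) - 11 ≡ 6. → (11, 6)
4P: (11, 6) + (4, 15). λ = (15 - 6)/(4 - 11) ≡ 9/10 mod 17. 10⁻¹ ≡ 12 (mod 17), so λ ≡ 6.
  x = λ² - 11 - 4 = 36 - 15 ≡ 4; y = λ·(11 - 4) - 6 ≡ 2. → (4, 2)
5P: (4, 2) + (4, 15): same x and y₁ ≡ -y₂, so the sum is O.
5P = O, so the order is 5.

5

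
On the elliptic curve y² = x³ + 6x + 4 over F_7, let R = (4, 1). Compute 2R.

(0, 2)

tangent at (4, 1): λ = (3·4² + 6)/(2·1) ≡ 5/2. 2⁻¹ ≡ 4 (mod 7) since 2·4 = 8 ≡ 1, so λ ≡ 5·4 ≡ 6.
  x = λ² - 4 - 4 = 36 - 8 ≡ 0; y = λ·(4 - 0) - 1 ≡ 2. → (0, 2)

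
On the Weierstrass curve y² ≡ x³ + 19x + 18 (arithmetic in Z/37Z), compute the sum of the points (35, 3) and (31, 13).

(5, 33)

(35, 3) + (31, 13). λ = (13 - 3)/(31 - 35) ≡ 10/33 mod 37. 33⁻¹ ≡ 9 (mod 37), so λ ≡ 16.
  x = λ² - 35 - 31 = 256 - 66 ≡ 5; y = λ·(35 - 5) - 3 ≡ 33. → (5, 33)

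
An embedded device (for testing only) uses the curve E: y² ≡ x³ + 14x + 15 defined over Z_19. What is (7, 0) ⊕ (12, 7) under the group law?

(7, 0) + (12, 7). λ = (7 - 0)/(12 - 7) ≡ 7/5 mod 19. 5⁻¹ ≡ 4 (mod 19) since 5·4 = 20 ≡ 1, so λ ≡ 9.
  x = λ² - 7 - 12 = 81 - 19 ≡ 5; y = λ·(7 - 5) - 0 ≡ 18. → (5, 18)

(5, 18)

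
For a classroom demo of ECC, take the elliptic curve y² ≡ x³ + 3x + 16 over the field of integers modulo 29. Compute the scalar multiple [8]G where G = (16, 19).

Repeated addition: build up to 8G.
2G: tangent at (16, 19): λ = (3·16² + 3)/(2·19) ≡ 17/9. 9⁻¹ ≡ 13 (mod 29), so λ ≡ 17·13 ≡ 18.
  x = λ² - 16 - 16 = 324 - 32 ≡ 2; y = λ·(16 - 2) - 19 ≡ 1. → (2, 1)
3G: (2, 1) + (16, 19). λ = (19 - 1)/(16 - 2) ≡ 18/14 mod 29. 14⁻¹ ≡ 27 (mod 29), so λ ≡ 22.
  x = λ² - 2 - 16 = 484 - 18 ≡ 2; y = λ·(2 - 2) - 1 ≡ 28. → (2, 28)
4G: (2, 28) + (16, 19). λ = (19 - 28)/(16 - 2) ≡ 20/14 mod 29. 14⁻¹ ≡ 27 (mod 29), so λ ≡ 18.
  x = λ² - 2 - 16 = 324 - 18 ≡ 16; y = λ·(2 - 16) - 28 ≡ 10. → (16, 10)
5G: (16, 10) + (16, 19): same x and y₁ ≡ -y₂, so the sum is 𝒪.
6G: 𝒪 + (16, 19) = (16, 19) (identity).
7G: tangent at (16, 19): λ = (3·16² + 3)/(2·19) ≡ 17/9. 9⁻¹ ≡ 13 (mod 29) since 9·13 = 117 ≡ 1, so λ ≡ 17·13 ≡ 18.
  x = λ² - 16 - 16 = 324 - 32 ≡ 2; y = λ·(16 - 2) - 19 ≡ 1. → (2, 1)
8G: (2, 1) + (16, 19). λ = (19 - 1)/(16 - 2) ≡ 18/14 mod 29. 14⁻¹ ≡ 27 (mod 29), so λ ≡ 22.
  x = λ² - 2 - 16 = 484 - 18 ≡ 2; y = λ·(2 - 2) - 1 ≡ 28. → (2, 28)

(2, 28)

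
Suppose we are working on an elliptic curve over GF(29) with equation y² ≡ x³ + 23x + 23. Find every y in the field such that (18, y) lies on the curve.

11, 18

x³ + 23x + 23 = 6269 ≡ 5 (mod 29).
Square roots of 5 mod 29: 11 and 18 (since 11² = 121 ≡ 5).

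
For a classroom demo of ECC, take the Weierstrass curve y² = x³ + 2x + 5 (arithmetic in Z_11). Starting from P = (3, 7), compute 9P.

(3, 4)

Double-and-add on 9 = (1001)₂. Start with P = (3, 7) for the leading 1-bit.
double: tangent at (3, 7): λ = (3·3² + 2)/(2·7) ≡ 7/3. 3⁻¹ ≡ 4 (mod 11), so λ ≡ 7·4 ≡ 6.
  x = λ² - 3 - 3 = 36 - 6 ≡ 8; y = λ·(3 - 8) - 7 ≡ 7. → (8, 7)
double: tangent at (8, 7): λ = (3·8² + 2)/(2·7) ≡ 7/3. 3⁻¹ ≡ 4 (mod 11), so λ ≡ 7·4 ≡ 6.
  x = λ² - 8 - 8 = 36 - 16 ≡ 9; y = λ·(8 - 9) - 7 ≡ 9. → (9, 9)
double: tangent at (9, 9): λ = (3·9² + 2)/(2·9) ≡ 3/7. 7⁻¹ ≡ 8 (mod 11), so λ ≡ 3·8 ≡ 2.
  x = λ² - 9 - 9 = 4 - 18 ≡ 8; y = λ·(9 - 8) - 9 ≡ 4. → (8, 4)
add P: (8, 4) + (3, 7). λ = (7 - 4)/(3 - 8) ≡ 3/6 mod 11. 6⁻¹ ≡ 2 (mod 11), so λ ≡ 6.
  x = λ² - 8 - 3 = 36 - 11 ≡ 3; y = λ·(8 - 3) - 4 ≡ 4. → (3, 4)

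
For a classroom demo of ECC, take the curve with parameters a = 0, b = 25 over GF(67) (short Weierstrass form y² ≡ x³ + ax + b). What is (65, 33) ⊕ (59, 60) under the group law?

(47, 20)

(65, 33) + (59, 60). λ = (60 - 33)/(59 - 65) ≡ 27/61 mod 67. 61⁻¹ ≡ 11 (mod 67), so λ ≡ 29.
  x = λ² - 65 - 59 = 841 - 124 ≡ 47; y = λ·(65 - 47) - 33 ≡ 20. → (47, 20)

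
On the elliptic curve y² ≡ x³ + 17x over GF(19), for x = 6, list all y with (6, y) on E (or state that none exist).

none

x³ + 17x + 0 = 318 ≡ 14 (mod 19).
14 is a non-residue mod 19; no y exists.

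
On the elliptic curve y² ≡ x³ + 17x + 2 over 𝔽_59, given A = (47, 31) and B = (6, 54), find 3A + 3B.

(1, 16)

First 3A:
Repeated addition: build up to 3A.
2A: tangent at (47, 31): λ = (3·47² + 17)/(2·31) ≡ 36/3. 3⁻¹ ≡ 20 (mod 59), so λ ≡ 36·20 ≡ 12.
  x = λ² - 47 - 47 = 144 - 94 ≡ 50; y = λ·(47 - 50) - 31 ≡ 51. → (50, 51)
3A: (50, 51) + (47, 31). λ = (31 - 51)/(47 - 50) ≡ 39/56 mod 59. 56⁻¹ ≡ 39 (mod 59), so λ ≡ 46.
  x = λ² - 50 - 47 = 2116 - 97 ≡ 13; y = λ·(50 - 13) - 51 ≡ 58. → (13, 58)
3A = (13, 58).
Next 3B:
Repeated addition: build up to 3B.
2B: tangent at (6, 54): λ = (3·6² + 17)/(2·54) ≡ 7/49. 49⁻¹ ≡ 53 (mod 59), so λ ≡ 7·53 ≡ 17.
  x = λ² - 6 - 6 = 289 - 12 ≡ 41; y = λ·(6 - 41) - 54 ≡ 0. → (41, 0)
3B: (41, 0) + (6, 54). λ = (54 - 0)/(6 - 41) ≡ 54/24 mod 59. 24⁻¹ ≡ 32 (mod 59), so λ ≡ 17.
  x = λ² - 41 - 6 = 289 - 47 ≡ 6; y = λ·(41 - 6) - 0 ≡ 5. → (6, 5)
3B = (6, 5).
Finally 3A + 3B:
(13, 58) + (6, 5). λ = (5 - 58)/(6 - 13) ≡ 6/52 mod 59. 52⁻¹ ≡ 42 (mod 59) since 52·42 = 2184 ≡ 1, so λ ≡ 16.
  x = λ² - 13 - 6 = 256 - 19 ≡ 1; y = λ·(13 - 1) - 58 ≡ 16. → (1, 16)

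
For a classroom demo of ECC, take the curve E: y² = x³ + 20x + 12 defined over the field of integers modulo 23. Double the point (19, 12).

tangent at (19, 12): λ = (3·19² + 20)/(2·12) ≡ 22/1. 1⁻¹ ≡ 1 (mod 23), so λ ≡ 22·1 ≡ 22.
  x = λ² - 19 - 19 = 484 - 38 ≡ 9; y = λ·(19 - 9) - 12 ≡ 1. → (9, 1)

(9, 1)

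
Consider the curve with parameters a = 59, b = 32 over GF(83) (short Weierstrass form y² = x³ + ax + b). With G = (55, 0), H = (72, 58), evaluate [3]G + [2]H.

(33, 20)

First 3G:
Repeated addition: build up to 3G.
2G: (55, 0) + (55, 0): same x and y₁ ≡ -y₂, so the sum is 𝒪.
3G: 𝒪 + (55, 0) = (55, 0) (identity).
3G = (55, 0).
Next 2H:
Repeated addition: build up to 2H.
2H: tangent at (72, 58): λ = (3·72² + 59)/(2·58) ≡ 7/33. 33⁻¹ ≡ 78 (mod 83) since 33·78 = 2574 ≡ 1, so λ ≡ 7·78 ≡ 48.
  x = λ² - 72 - 72 = 2304 - 144 ≡ 2; y = λ·(72 - 2) - 58 ≡ 65. → (2, 65)
2H = (2, 65).
Finally 3G + 2H:
(55, 0) + (2, 65). λ = (65 - 0)/(2 - 55) ≡ 65/30 mod 83. 30⁻¹ ≡ 36 (mod 83), so λ ≡ 16.
  x = λ² - 55 - 2 = 256 - 57 ≡ 33; y = λ·(55 - 33) - 0 ≡ 20. → (33, 20)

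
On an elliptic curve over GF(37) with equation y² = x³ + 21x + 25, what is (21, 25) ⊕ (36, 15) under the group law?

(21, 25) + (36, 15). λ = (15 - 25)/(36 - 21) ≡ 27/15 mod 37. 15⁻¹ ≡ 5 (mod 37) since 15·5 = 75 ≡ 1, so λ ≡ 24.
  x = λ² - 21 - 36 = 576 - 57 ≡ 1; y = λ·(21 - 1) - 25 ≡ 11. → (1, 11)

(1, 11)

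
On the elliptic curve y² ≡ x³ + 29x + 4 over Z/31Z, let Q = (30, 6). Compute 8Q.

Double-and-add on 8 = (1000)₂. Start with Q = (30, 6) for the leading 1-bit.
double: tangent at (30, 6): λ = (3·30² + 29)/(2·6) ≡ 1/12. 12⁻¹ ≡ 13 (mod 31), so λ ≡ 1·13 ≡ 13.
  x = λ² - 30 - 30 = 169 - 60 ≡ 16; y = λ·(30 - 16) - 6 ≡ 21. → (16, 21)
double: tangent at (16, 21): λ = (3·16² + 29)/(2·21) ≡ 22/11. 11⁻¹ ≡ 17 (mod 31) since 11·17 = 187 ≡ 1, so λ ≡ 22·17 ≡ 2.
  x = λ² - 16 - 16 = 4 - 32 ≡ 3; y = λ·(16 - 3) - 21 ≡ 5. → (3, 5)
double: tangent at (3, 5): λ = (3·3² + 29)/(2·5) ≡ 25/10. 10⁻¹ ≡ 28 (mod 31), so λ ≡ 25·28 ≡ 18.
  x = λ² - 3 - 3 = 324 - 6 ≡ 8; y = λ·(3 - 8) - 5 ≡ 29. → (8, 29)

(8, 29)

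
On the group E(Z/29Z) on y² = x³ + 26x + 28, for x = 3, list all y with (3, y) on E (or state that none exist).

none

x³ + 26x + 28 = 133 ≡ 17 (mod 29).
17 is a non-residue mod 29; no y exists.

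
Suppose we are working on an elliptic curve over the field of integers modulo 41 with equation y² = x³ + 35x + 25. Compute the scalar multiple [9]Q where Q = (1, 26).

Double-and-add on 9 = (1001)₂. Start with Q = (1, 26) for the leading 1-bit.
double: tangent at (1, 26): λ = (3·1² + 35)/(2·26) ≡ 38/11. 11⁻¹ ≡ 15 (mod 41) since 11·15 = 165 ≡ 1, so λ ≡ 38·15 ≡ 37.
  x = λ² - 1 - 1 = 1369 - 2 ≡ 14; y = λ·(1 - 14) - 26 ≡ 26. → (14, 26)
double: tangent at (14, 26): λ = (3·14² + 35)/(2·26) ≡ 8/11. 11⁻¹ ≡ 15 (mod 41), so λ ≡ 8·15 ≡ 38.
  x = λ² - 14 - 14 = 1444 - 28 ≡ 22; y = λ·(14 - 22) - 26 ≡ 39. → (22, 39)
double: tangent at (22, 39): λ = (3·22² + 35)/(2·39) ≡ 11/37. 37⁻¹ ≡ 10 (mod 41), so λ ≡ 11·10 ≡ 28.
  x = λ² - 22 - 22 = 784 - 44 ≡ 2; y = λ·(22 - 2) - 39 ≡ 29. → (2, 29)
add Q: (2, 29) + (1, 26). λ = (26 - 29)/(1 - 2) ≡ 38/40 mod 41. 40⁻¹ ≡ 40 (mod 41) since 40·40 = 1600 ≡ 1, so λ ≡ 3.
  x = λ² - 2 - 1 = 9 - 3 ≡ 6; y = λ·(2 - 6) - 29 ≡ 0. → (6, 0)

(6, 0)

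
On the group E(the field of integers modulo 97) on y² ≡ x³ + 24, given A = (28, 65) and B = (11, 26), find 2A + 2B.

(55, 74)

First 2A:
Repeated addition: build up to 2A.
2A: tangent at (28, 65): λ = (3·28² + 0)/(2·65) ≡ 24/33. 33⁻¹ ≡ 50 (mod 97) since 33·50 = 1650 ≡ 1, so λ ≡ 24·50 ≡ 36.
  x = λ² - 28 - 28 = 1296 - 56 ≡ 76; y = λ·(28 - 76) - 65 ≡ 50. → (76, 50)
2A = (76, 50).
Next 2B:
Repeated addition: build up to 2B.
2B: tangent at (11, 26): λ = (3·11² + 0)/(2·26) ≡ 72/52. 52⁻¹ ≡ 28 (mod 97), so λ ≡ 72·28 ≡ 76.
  x = λ² - 11 - 11 = 5776 - 22 ≡ 31; y = λ·(11 - 31) - 26 ≡ 6. → (31, 6)
2B = (31, 6).
Finally 2A + 2B:
(76, 50) + (31, 6). λ = (6 - 50)/(31 - 76) ≡ 53/52 mod 97. 52⁻¹ ≡ 28 (mod 97), so λ ≡ 29.
  x = λ² - 76 - 31 = 841 - 107 ≡ 55; y = λ·(76 - 55) - 50 ≡ 74. → (55, 74)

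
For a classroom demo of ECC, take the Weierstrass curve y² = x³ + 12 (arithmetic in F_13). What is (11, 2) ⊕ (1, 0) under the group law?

(11, 2) + (1, 0). λ = (0 - 2)/(1 - 11) ≡ 11/3 mod 13. 3⁻¹ ≡ 9 (mod 13) since 3·9 = 27 ≡ 1, so λ ≡ 8.
  x = λ² - 11 - 1 = 64 - 12 ≡ 0; y = λ·(11 - 0) - 2 ≡ 8. → (0, 8)

(0, 8)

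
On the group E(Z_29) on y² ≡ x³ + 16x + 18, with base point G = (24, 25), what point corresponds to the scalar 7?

(3, 21)

Repeated addition: build up to 7G.
2G: tangent at (24, 25): λ = (3·24² + 16)/(2·25) ≡ 4/21. 21⁻¹ ≡ 18 (mod 29), so λ ≡ 4·18 ≡ 14.
  x = λ² - 24 - 24 = 196 - 48 ≡ 3; y = λ·(24 - 3) - 25 ≡ 8. → (3, 8)
3G: (3, 8) + (24, 25). λ = (25 - 8)/(24 - 3) ≡ 17/21 mod 29. 21⁻¹ ≡ 18 (mod 29) since 21·18 = 378 ≡ 1, so λ ≡ 16.
  x = λ² - 3 - 24 = 256 - 27 ≡ 26; y = λ·(3 - 26) - 8 ≡ 1. → (26, 1)
4G: (26, 1) + (24, 25). λ = (25 - 1)/(24 - 26) ≡ 24/27 mod 29. 27⁻¹ ≡ 14 (mod 29), so λ ≡ 17.
  x = λ² - 26 - 24 = 289 - 50 ≡ 7; y = λ·(26 - 7) - 1 ≡ 3. → (7, 3)
5G: (7, 3) + (24, 25). λ = (25 - 3)/(24 - 7) ≡ 22/17 mod 29. 17⁻¹ ≡ 12 (mod 29), so λ ≡ 3.
  x = λ² - 7 - 24 = 9 - 31 ≡ 7; y = λ·(7 - 7) - 3 ≡ 26. → (7, 26)
6G: (7, 26) + (24, 25). λ = (25 - 26)/(24 - 7) ≡ 28/17 mod 29. 17⁻¹ ≡ 12 (mod 29), so λ ≡ 17.
  x = λ² - 7 - 24 = 289 - 31 ≡ 26; y = λ·(7 - 26) - 26 ≡ 28. → (26, 28)
7G: (26, 28) + (24, 25). λ = (25 - 28)/(24 - 26) ≡ 26/27 mod 29. 27⁻¹ ≡ 14 (mod 29), so λ ≡ 16.
  x = λ² - 26 - 24 = 256 - 50 ≡ 3; y = λ·(26 - 3) - 28 ≡ 21. → (3, 21)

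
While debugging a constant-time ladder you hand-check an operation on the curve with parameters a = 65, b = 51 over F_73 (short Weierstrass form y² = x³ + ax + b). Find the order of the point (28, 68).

2P: tangent at (28, 68): λ = (3·28² + 65)/(2·68) ≡ 8/63. 63⁻¹ ≡ 51 (mod 73) since 63·51 = 3213 ≡ 1, so λ ≡ 8·51 ≡ 43.
  x = λ² - 28 - 28 = 1849 - 56 ≡ 41; y = λ·(28 - 41) - 68 ≡ 30. → (41, 30)
3P: (41, 30) + (28, 68). λ = (68 - 30)/(28 - 41) ≡ 38/60 mod 73. 60⁻¹ ≡ 28 (mod 73) since 60·28 = 1680 ≡ 1, so λ ≡ 42.
  x = λ² - 41 - 28 = 1764 - 69 ≡ 16; y = λ·(41 - 16) - 30 ≡ 71. → (16, 71)
4P: (16, 71) + (28, 68). λ = (68 - 71)/(28 - 16) ≡ 70/12 mod 73. 12⁻¹ ≡ 67 (mod 73), so λ ≡ 18.
  x = λ² - 16 - 28 = 324 - 44 ≡ 61; y = λ·(16 - 61) - 71 ≡ 68. → (61, 68)
5P: (61, 68) + (28, 68). λ = (68 - 68)/(28 - 61) ≡ 0/40 mod 73. 40⁻¹ ≡ 42 (mod 73) since 40·42 = 1680 ≡ 1, so λ ≡ 0.
  x = λ² - 61 - 28 = 0 - 89 ≡ 57; y = λ·(61 - 57) - 68 ≡ 5. → (57, 5)
6P: (57, 5) + (28, 68). λ = (68 - 5)/(28 - 57) ≡ 63/44 mod 73. 44⁻¹ ≡ 5 (mod 73) since 44·5 = 220 ≡ 1, so λ ≡ 23.
  x = λ² - 57 - 28 = 529 - 85 ≡ 6; y = λ·(57 - 6) - 5 ≡ 0. → (6, 0)
7P: (6, 0) + (28, 68). λ = (68 - 0)/(28 - 6) ≡ 68/22 mod 73. 22⁻¹ ≡ 10 (mod 73), so λ ≡ 23.
  x = λ² - 6 - 28 = 529 - 34 ≡ 57; y = λ·(6 - 57) - 0 ≡ 68. → (57, 68)
8P: (57, 68) + (28, 68). λ = (68 - 68)/(28 - 57) ≡ 0/44 mod 73. 44⁻¹ ≡ 5 (mod 73), so λ ≡ 0.
  x = λ² - 57 - 28 = 0 - 85 ≡ 61; y = λ·(57 - 61) - 68 ≡ 5. → (61, 5)
9P: (61, 5) + (28, 68). λ = (68 - 5)/(28 - 61) ≡ 63/40 mod 73. 40⁻¹ ≡ 42 (mod 73) since 40·42 = 1680 ≡ 1, so λ ≡ 18.
  x = λ² - 61 - 28 = 324 - 89 ≡ 16; y = λ·(61 - 16) - 5 ≡ 2. → (16, 2)
10P: (16, 2) + (28, 68). λ = (68 - 2)/(28 - 16) ≡ 66/12 mod 73. 12⁻¹ ≡ 67 (mod 73), so λ ≡ 42.
  x = λ² - 16 - 28 = 1764 - 44 ≡ 41; y = λ·(16 - 41) - 2 ≡ 43. → (41, 43)
11P: (41, 43) + (28, 68). λ = (68 - 43)/(28 - 41) ≡ 25/60 mod 73. 60⁻¹ ≡ 28 (mod 73) since 60·28 = 1680 ≡ 1, so λ ≡ 43.
  x = λ² - 41 - 28 = 1849 - 69 ≡ 28; y = λ·(41 - 28) - 43 ≡ 5. → (28, 5)
12P: (28, 5) + (28, 68): same x and y₁ ≡ -y₂, so the sum is O.
12P = O, so the order is 12.

12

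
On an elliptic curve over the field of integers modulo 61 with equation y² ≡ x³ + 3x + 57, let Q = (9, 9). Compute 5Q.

(41, 54)

Repeated addition: build up to 5Q.
2Q: tangent at (9, 9): λ = (3·9² + 3)/(2·9) ≡ 2/18. 18⁻¹ ≡ 17 (mod 61), so λ ≡ 2·17 ≡ 34.
  x = λ² - 9 - 9 = 1156 - 18 ≡ 40; y = λ·(9 - 40) - 9 ≡ 35. → (40, 35)
3Q: (40, 35) + (9, 9). λ = (9 - 35)/(9 - 40) ≡ 35/30 mod 61. 30⁻¹ ≡ 59 (mod 61), so λ ≡ 52.
  x = λ² - 40 - 9 = 2704 - 49 ≡ 32; y = λ·(40 - 32) - 35 ≡ 15. → (32, 15)
4Q: (32, 15) + (9, 9). λ = (9 - 15)/(9 - 32) ≡ 55/38 mod 61. 38⁻¹ ≡ 53 (mod 61) since 38·53 = 2014 ≡ 1, so λ ≡ 48.
  x = λ² - 32 - 9 = 2304 - 41 ≡ 6; y = λ·(32 - 6) - 15 ≡ 13. → (6, 13)
5Q: (6, 13) + (9, 9). λ = (9 - 13)/(9 - 6) ≡ 57/3 mod 61. 3⁻¹ ≡ 41 (mod 61), so λ ≡ 19.
  x = λ² - 6 - 9 = 361 - 15 ≡ 41; y = λ·(6 - 41) - 13 ≡ 54. → (41, 54)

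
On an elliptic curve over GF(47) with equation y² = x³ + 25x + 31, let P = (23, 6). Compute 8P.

Repeated addition: build up to 8P.
2P: tangent at (23, 6): λ = (3·23² + 25)/(2·6) ≡ 14/12. 12⁻¹ ≡ 4 (mod 47), so λ ≡ 14·4 ≡ 9.
  x = λ² - 23 - 23 = 81 - 46 ≡ 35; y = λ·(23 - 35) - 6 ≡ 27. → (35, 27)
3P: (35, 27) + (23, 6). λ = (6 - 27)/(23 - 35) ≡ 26/35 mod 47. 35⁻¹ ≡ 43 (mod 47), so λ ≡ 37.
  x = λ² - 35 - 23 = 1369 - 58 ≡ 42; y = λ·(35 - 42) - 27 ≡ 43. → (42, 43)
4P: (42, 43) + (23, 6). λ = (6 - 43)/(23 - 42) ≡ 10/28 mod 47. 28⁻¹ ≡ 42 (mod 47) since 28·42 = 1176 ≡ 1, so λ ≡ 44.
  x = λ² - 42 - 23 = 1936 - 65 ≡ 38; y = λ·(42 - 38) - 43 ≡ 39. → (38, 39)
5P: (38, 39) + (23, 6). λ = (6 - 39)/(23 - 38) ≡ 14/32 mod 47. 32⁻¹ ≡ 25 (mod 47) since 32·25 = 800 ≡ 1, so λ ≡ 21.
  x = λ² - 38 - 23 = 441 - 61 ≡ 4; y = λ·(38 - 4) - 39 ≡ 17. → (4, 17)
6P: (4, 17) + (23, 6). λ = (6 - 17)/(23 - 4) ≡ 36/19 mod 47. 19⁻¹ ≡ 5 (mod 47), so λ ≡ 39.
  x = λ² - 4 - 23 = 1521 - 27 ≡ 37; y = λ·(4 - 37) - 17 ≡ 12. → (37, 12)
7P: (37, 12) + (23, 6). λ = (6 - 12)/(23 - 37) ≡ 41/33 mod 47. 33⁻¹ ≡ 10 (mod 47), so λ ≡ 34.
  x = λ² - 37 - 23 = 1156 - 60 ≡ 15; y = λ·(37 - 15) - 12 ≡ 31. → (15, 31)
8P: (15, 31) + (23, 6). λ = (6 - 31)/(23 - 15) ≡ 22/8 mod 47. 8⁻¹ ≡ 6 (mod 47) since 8·6 = 48 ≡ 1, so λ ≡ 38.
  x = λ² - 15 - 23 = 1444 - 38 ≡ 43; y = λ·(15 - 43) - 31 ≡ 33. → (43, 33)

(43, 33)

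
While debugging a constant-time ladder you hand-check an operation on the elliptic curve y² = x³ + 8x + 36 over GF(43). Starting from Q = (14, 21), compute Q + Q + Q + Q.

Double-and-add on 4 = (100)₂. Start with Q = (14, 21) for the leading 1-bit.
double: tangent at (14, 21): λ = (3·14² + 8)/(2·21) ≡ 37/42. 42⁻¹ ≡ 42 (mod 43), so λ ≡ 37·42 ≡ 6.
  x = λ² - 14 - 14 = 36 - 28 ≡ 8; y = λ·(14 - 8) - 21 ≡ 15. → (8, 15)
double: tangent at (8, 15): λ = (3·8² + 8)/(2·15) ≡ 28/30. 30⁻¹ ≡ 33 (mod 43) since 30·33 = 990 ≡ 1, so λ ≡ 28·33 ≡ 21.
  x = λ² - 8 - 8 = 441 - 16 ≡ 38; y = λ·(8 - 38) - 15 ≡ 0. → (38, 0)

(38, 0)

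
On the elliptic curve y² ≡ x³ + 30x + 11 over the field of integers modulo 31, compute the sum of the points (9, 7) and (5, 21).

(9, 7) + (5, 21). λ = (21 - 7)/(5 - 9) ≡ 14/27 mod 31. 27⁻¹ ≡ 23 (mod 31), so λ ≡ 12.
  x = λ² - 9 - 5 = 144 - 14 ≡ 6; y = λ·(9 - 6) - 7 ≡ 29. → (6, 29)

(6, 29)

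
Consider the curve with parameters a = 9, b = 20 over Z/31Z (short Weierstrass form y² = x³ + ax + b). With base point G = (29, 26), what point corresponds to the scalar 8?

(22, 4)

Repeated addition: build up to 8G.
2G: tangent at (29, 26): λ = (3·29² + 9)/(2·26) ≡ 21/21. 21⁻¹ ≡ 3 (mod 31) since 21·3 = 63 ≡ 1, so λ ≡ 21·3 ≡ 1.
  x = λ² - 29 - 29 = 1 - 58 ≡ 5; y = λ·(29 - 5) - 26 ≡ 29. → (5, 29)
3G: (5, 29) + (29, 26). λ = (26 - 29)/(29 - 5) ≡ 28/24 mod 31. 24⁻¹ ≡ 22 (mod 31), so λ ≡ 27.
  x = λ² - 5 - 29 = 729 - 34 ≡ 13; y = λ·(5 - 13) - 29 ≡ 3. → (13, 3)
4G: (13, 3) + (29, 26). λ = (26 - 3)/(29 - 13) ≡ 23/16 mod 31. 16⁻¹ ≡ 2 (mod 31), so λ ≡ 15.
  x = λ² - 13 - 29 = 225 - 42 ≡ 28; y = λ·(13 - 28) - 3 ≡ 20. → (28, 20)
5G: (28, 20) + (29, 26). λ = (26 - 20)/(29 - 28) ≡ 6/1 mod 31. 1⁻¹ ≡ 1 (mod 31), so λ ≡ 6.
  x = λ² - 28 - 29 = 36 - 57 ≡ 10; y = λ·(28 - 10) - 20 ≡ 26. → (10, 26)
6G: (10, 26) + (29, 26). λ = (26 - 26)/(29 - 10) ≡ 0/19 mod 31. 19⁻¹ ≡ 18 (mod 31), so λ ≡ 0.
  x = λ² - 10 - 29 = 0 - 39 ≡ 23; y = λ·(10 - 23) - 26 ≡ 5. → (23, 5)
7G: (23, 5) + (29, 26). λ = (26 - 5)/(29 - 23) ≡ 21/6 mod 31. 6⁻¹ ≡ 26 (mod 31) since 6·26 = 156 ≡ 1, so λ ≡ 19.
  x = λ² - 23 - 29 = 361 - 52 ≡ 30; y = λ·(23 - 30) - 5 ≡ 17. → (30, 17)
8G: (30, 17) + (29, 26). λ = (26 - 17)/(29 - 30) ≡ 9/30 mod 31. 30⁻¹ ≡ 30 (mod 31), so λ ≡ 22.
  x = λ² - 30 - 29 = 484 - 59 ≡ 22; y = λ·(30 - 22) - 17 ≡ 4. → (22, 4)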